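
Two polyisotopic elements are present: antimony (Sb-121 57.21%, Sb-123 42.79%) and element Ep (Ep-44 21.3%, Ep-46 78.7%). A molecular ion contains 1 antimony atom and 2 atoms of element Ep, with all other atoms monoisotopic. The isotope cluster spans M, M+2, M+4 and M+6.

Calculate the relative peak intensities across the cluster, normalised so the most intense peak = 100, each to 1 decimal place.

Antimony pattern (n=1): 0.5721 : 0.4279
Element Ep pattern (n=2): 0.045369 : 0.335262 : 0.619369
Convolve the two distributions (both contribute in 2-u steps):
  M: 0.5721×0.045369 = 0.025956
  M+2: 0.5721×0.335262 + 0.4279×0.045369 = 0.211217
  M+4: 0.5721×0.619369 + 0.4279×0.335262 = 0.497800
  M+6: 0.4279×0.619369 = 0.265028
Scale to base peak (0.497800) = 100: 5.2 : 42.4 : 100.0 : 53.2

5.2 : 42.4 : 100.0 : 53.2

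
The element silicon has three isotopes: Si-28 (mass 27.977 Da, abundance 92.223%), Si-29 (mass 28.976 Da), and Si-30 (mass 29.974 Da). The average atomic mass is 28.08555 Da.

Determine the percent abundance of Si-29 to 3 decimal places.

Let x and y be the fractions of Si-29 and Si-30. Then x + y = 1 − 0.92223 = 0.07777 and 28.976x + 29.974y = 28.08555 − 0.92223×27.977 = 2.28432129.
Substituting: 28.976x + 29.974(0.07777 − x) = 2.28432129
(28.976 − 29.974)x = -0.04675669  ⇒  x = 0.04685, y = 0.03092
Si-29: 4.685%, Si-30: 3.092%.

4.685%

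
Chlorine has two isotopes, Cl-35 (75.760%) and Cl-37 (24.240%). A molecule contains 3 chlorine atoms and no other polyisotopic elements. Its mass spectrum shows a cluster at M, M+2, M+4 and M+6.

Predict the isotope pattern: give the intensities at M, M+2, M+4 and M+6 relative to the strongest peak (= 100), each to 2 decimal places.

Expanding (0.75760 + 0.24240)^3:
P(M) = 0.75760^3 = 0.434830
P(M+2) = 3 × 0.75760^2 × 0.24240^1 = 0.417382
P(M+4) = 3 × 0.75760^1 × 0.24240^2 = 0.133545
P(M+6) = 0.24240^3 = 0.014243
The M peak is largest (0.434830); scaling to 100 gives 100.00 : 95.99 : 30.71 : 3.28.

100.00 : 95.99 : 30.71 : 3.28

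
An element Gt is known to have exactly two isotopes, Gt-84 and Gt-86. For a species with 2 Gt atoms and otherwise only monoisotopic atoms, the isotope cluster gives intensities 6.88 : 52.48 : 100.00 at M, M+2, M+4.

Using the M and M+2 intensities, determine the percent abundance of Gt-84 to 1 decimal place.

Write p for the Gt-84 fraction. I(M+2)/I(M) = [C(2,1)·p^1·(1−p)] / p^2 = 2·(1−p)/p = 52.48/6.88 = 7.6279
(1−p)/p = 7.6279/2 = 3.8140  ⇒  p = 1/(1 + 3.8140) = 0.2077
Gt-84: 20.8%, Gt-86: 79.2%.

20.8%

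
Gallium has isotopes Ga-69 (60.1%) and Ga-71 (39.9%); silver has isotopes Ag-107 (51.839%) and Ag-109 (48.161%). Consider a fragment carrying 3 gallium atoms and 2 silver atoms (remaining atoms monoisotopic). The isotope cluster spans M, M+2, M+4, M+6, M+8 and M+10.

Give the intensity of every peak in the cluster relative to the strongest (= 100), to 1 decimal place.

17.0 : 65.4 : 100.0 : 75.9 : 28.6 : 4.3

Gallium pattern (n=3): 0.2170818 : 0.4323576 : 0.2870394 : 0.0635212
Silver pattern (n=2): 0.26872819 : 0.49932362 : 0.23194819
Convolve the two distributions (both contribute in 2-u steps):
  M: 0.2170818×0.26872819 = 0.058336
  M+2: 0.2170818×0.49932362 + 0.4323576×0.26872819 = 0.224581
  M+4: 0.2170818×0.23194819 + 0.4323576×0.49932362 + 0.2870394×0.26872819 = 0.343374
  M+6: 0.4323576×0.23194819 + 0.2870394×0.49932362 + 0.0635212×0.26872819 = 0.260680
  M+8: 0.2870394×0.23194819 + 0.0635212×0.49932362 = 0.098296
  M+10: 0.0635212×0.23194819 = 0.014734
Scale to base peak (0.343374) = 100: 17.0 : 65.4 : 100.0 : 75.9 : 28.6 : 4.3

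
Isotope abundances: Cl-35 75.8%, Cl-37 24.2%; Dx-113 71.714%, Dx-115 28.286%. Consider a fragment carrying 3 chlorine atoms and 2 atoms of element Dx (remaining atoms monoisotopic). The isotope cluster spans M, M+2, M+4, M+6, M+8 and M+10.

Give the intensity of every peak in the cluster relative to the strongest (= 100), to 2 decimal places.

Chlorine pattern (n=3): 0.43551951 : 0.41713346 : 0.13317454 : 0.01417249
Element Dx pattern (n=2): 0.51428978 : 0.40570044 : 0.08000978
Convolve the two distributions (both contribute in 2-u steps):
  M: 0.43551951×0.51428978 = 0.223983
  M+2: 0.43551951×0.40570044 + 0.41713346×0.51428978 = 0.391218
  M+4: 0.43551951×0.08000978 + 0.41713346×0.40570044 + 0.13317454×0.51428978 = 0.272567
  M+6: 0.41713346×0.08000978 + 0.13317454×0.40570044 + 0.01417249×0.51428978 = 0.094692
  M+8: 0.13317454×0.08000978 + 0.01417249×0.40570044 = 0.016405
  M+10: 0.01417249×0.08000978 = 0.001134
Scale to base peak (0.391218) = 100: 57.25 : 100.00 : 69.67 : 24.20 : 4.19 : 0.29

57.25 : 100.00 : 69.67 : 24.20 : 4.19 : 0.29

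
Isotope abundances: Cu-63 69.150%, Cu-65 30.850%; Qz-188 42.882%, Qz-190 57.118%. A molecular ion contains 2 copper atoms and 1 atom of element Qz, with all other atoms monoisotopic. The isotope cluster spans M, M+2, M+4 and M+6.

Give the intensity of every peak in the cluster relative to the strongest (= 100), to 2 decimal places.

Copper pattern (n=2): 0.47817225 : 0.4266555 : 0.09517225
Element Qz pattern (n=1): 0.42882 : 0.57118
Convolve the two distributions (both contribute in 2-u steps):
  M: 0.47817225×0.42882 = 0.205050
  M+2: 0.47817225×0.57118 + 0.4266555×0.42882 = 0.456081
  M+4: 0.4266555×0.57118 + 0.09517225×0.42882 = 0.284509
  M+6: 0.09517225×0.57118 = 0.054360
Scale to base peak (0.456081) = 100: 44.96 : 100.00 : 62.38 : 11.92

44.96 : 100.00 : 62.38 : 11.92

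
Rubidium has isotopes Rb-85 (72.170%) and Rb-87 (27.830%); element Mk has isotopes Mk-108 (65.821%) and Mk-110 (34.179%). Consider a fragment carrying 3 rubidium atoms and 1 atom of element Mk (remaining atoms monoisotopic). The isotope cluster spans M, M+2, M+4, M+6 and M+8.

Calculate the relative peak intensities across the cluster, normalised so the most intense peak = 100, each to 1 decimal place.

59.7 : 100.0 : 62.5 : 17.2 : 1.8

Rubidium pattern (n=3): 0.37589809 : 0.43485841 : 0.16768892 : 0.02155458
Element Mk pattern (n=1): 0.65821 : 0.34179
Convolve the two distributions (both contribute in 2-u steps):
  M: 0.37589809×0.65821 = 0.247420
  M+2: 0.37589809×0.34179 + 0.43485841×0.65821 = 0.414706
  M+4: 0.43485841×0.34179 + 0.16768892×0.65821 = 0.259005
  M+6: 0.16768892×0.34179 + 0.02155458×0.65821 = 0.071502
  M+8: 0.02155458×0.34179 = 0.007367
Scale to base peak (0.414706) = 100: 59.7 : 100.0 : 62.5 : 17.2 : 1.8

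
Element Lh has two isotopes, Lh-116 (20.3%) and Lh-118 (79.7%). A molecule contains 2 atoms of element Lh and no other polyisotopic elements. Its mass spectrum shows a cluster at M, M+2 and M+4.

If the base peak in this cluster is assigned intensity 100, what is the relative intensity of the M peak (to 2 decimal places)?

Term probabilities: M 0.0412, M+2 0.3236, M+4 0.6352. Base peak = M+4.
P(M+4) = C(2,2) × 0.203^0 × 0.797^2 = 1 × 1.0000 × 0.635209 = 0.635209 (base)
P(M) = C(2,0) × 0.203^2 × 0.797^0 = 1 × 0.041209 × 1.0000 = 0.041209
Relative intensity = 0.041209 / 0.635209 × 100 = 6.49

6.49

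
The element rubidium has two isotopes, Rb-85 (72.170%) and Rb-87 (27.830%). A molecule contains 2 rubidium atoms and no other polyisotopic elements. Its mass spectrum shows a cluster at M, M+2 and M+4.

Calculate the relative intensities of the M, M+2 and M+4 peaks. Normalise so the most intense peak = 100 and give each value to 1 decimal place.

Expanding (0.72170 + 0.27830)^2:
P(M) = 0.72170^2 = 0.520851
P(M+2) = 2 × 0.72170^1 × 0.27830^1 = 0.401698
P(M+4) = 0.27830^2 = 0.077451
The M peak is largest (0.520851); scaling to 100 gives 100.0 : 77.1 : 14.9.

100.0 : 77.1 : 14.9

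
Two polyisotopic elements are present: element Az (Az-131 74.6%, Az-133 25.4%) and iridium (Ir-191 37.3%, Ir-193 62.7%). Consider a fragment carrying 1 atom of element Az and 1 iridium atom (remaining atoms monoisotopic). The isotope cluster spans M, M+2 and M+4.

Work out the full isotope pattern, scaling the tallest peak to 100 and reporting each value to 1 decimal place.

Element Az pattern (n=1): 0.7460 : 0.2540
Iridium pattern (n=1): 0.3730 : 0.6270
Convolve the two distributions (both contribute in 2-u steps):
  M: 0.7460×0.3730 = 0.278258
  M+2: 0.7460×0.6270 + 0.2540×0.3730 = 0.562484
  M+4: 0.2540×0.6270 = 0.159258
Scale to base peak (0.562484) = 100: 49.5 : 100.0 : 28.3

49.5 : 100.0 : 28.3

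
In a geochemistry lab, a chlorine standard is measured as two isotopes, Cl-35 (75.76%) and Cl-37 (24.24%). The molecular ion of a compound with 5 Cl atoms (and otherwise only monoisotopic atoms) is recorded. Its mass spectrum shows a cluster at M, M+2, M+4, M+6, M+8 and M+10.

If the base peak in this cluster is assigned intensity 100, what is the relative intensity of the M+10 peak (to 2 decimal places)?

Term probabilities: M 0.2496, M+2 0.3993, M+4 0.2555, M+6 0.0817, M+8 0.0131, M+10 0.0008. Base peak = M+2.
P(M+2) = C(5,1) × 0.7576^4 × 0.2424^1 = 5 × 0.32942751 × 0.2424 = 0.399266 (base)
P(M+10) = C(5,5) × 0.7576^0 × 0.2424^5 = 1 × 1.0000 × 0.00083688 = 0.000837
Relative intensity = 0.000837 / 0.399266 × 100 = 0.21

0.21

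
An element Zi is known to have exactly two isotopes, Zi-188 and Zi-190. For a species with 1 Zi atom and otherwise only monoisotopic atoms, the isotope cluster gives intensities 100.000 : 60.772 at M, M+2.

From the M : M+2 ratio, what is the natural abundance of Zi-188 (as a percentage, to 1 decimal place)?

Let p = fractional abundance of Zi-188. I(M+2)/I(M) = [C(1,1)·p^0·(1−p)] / p^1 = 1·(1−p)/p = 60.772/100.000 = 0.6077
(1−p)/p = 0.6077/1 = 0.6077  ⇒  p = 1/(1 + 0.6077) = 0.6220
Zi-188: 62.2%, Zi-190: 37.8%.

62.2%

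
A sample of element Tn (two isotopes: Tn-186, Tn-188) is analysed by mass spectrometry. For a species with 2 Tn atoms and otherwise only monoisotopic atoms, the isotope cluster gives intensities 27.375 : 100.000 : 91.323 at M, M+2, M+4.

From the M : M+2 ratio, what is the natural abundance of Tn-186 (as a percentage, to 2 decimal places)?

35.38%

Write p for the Tn-186 fraction. I(M+2)/I(M) = [C(2,1)·p^1·(1−p)] / p^2 = 2·(1−p)/p = 100.000/27.375 = 3.6530
(1−p)/p = 3.6530/2 = 1.8265  ⇒  p = 1/(1 + 1.8265) = 0.3538
Tn-186: 35.38%, Tn-188: 64.62%.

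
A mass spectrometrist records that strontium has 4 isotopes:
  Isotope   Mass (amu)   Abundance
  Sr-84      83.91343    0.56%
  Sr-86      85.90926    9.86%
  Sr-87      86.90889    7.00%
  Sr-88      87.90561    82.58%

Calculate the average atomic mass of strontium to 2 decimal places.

87.62 amu

Ar = Σ fᵢ·mᵢ = 0.0056 × 83.91343 + 0.0986 × 85.90926 + 0.0700 × 86.90889 + 0.8258 × 87.90561
= 0.469915 + 8.470653 + 6.083622 + 72.592453 = 87.616643 amu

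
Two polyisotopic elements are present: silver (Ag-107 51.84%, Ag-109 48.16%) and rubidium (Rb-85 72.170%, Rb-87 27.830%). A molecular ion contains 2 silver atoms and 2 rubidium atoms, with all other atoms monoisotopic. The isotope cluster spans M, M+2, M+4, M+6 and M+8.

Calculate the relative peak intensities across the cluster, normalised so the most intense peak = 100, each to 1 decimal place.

Silver pattern (n=2): 0.26873856 : 0.49932288 : 0.23193856
Rubidium pattern (n=2): 0.52085089 : 0.40169822 : 0.07745089
Convolve the two distributions (both contribute in 2-u steps):
  M: 0.26873856×0.52085089 = 0.139973
  M+2: 0.26873856×0.40169822 + 0.49932288×0.52085089 = 0.368025
  M+4: 0.26873856×0.07745089 + 0.49932288×0.40169822 + 0.23193856×0.52085089 = 0.342197
  M+6: 0.49932288×0.07745089 + 0.23193856×0.40169822 = 0.131842
  M+8: 0.23193856×0.07745089 = 0.017964
Scale to base peak (0.368025) = 100: 38.0 : 100.0 : 93.0 : 35.8 : 4.9

38.0 : 100.0 : 93.0 : 35.8 : 4.9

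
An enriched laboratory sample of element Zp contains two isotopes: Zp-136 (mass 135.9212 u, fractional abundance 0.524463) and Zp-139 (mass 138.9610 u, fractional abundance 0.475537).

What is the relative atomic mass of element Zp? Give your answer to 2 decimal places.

Ar = Σ fᵢ·mᵢ = 0.524463 × 135.9212 + 0.475537 × 138.9610
= 71.28564 + 66.08110 = 137.36674 u

137.37 u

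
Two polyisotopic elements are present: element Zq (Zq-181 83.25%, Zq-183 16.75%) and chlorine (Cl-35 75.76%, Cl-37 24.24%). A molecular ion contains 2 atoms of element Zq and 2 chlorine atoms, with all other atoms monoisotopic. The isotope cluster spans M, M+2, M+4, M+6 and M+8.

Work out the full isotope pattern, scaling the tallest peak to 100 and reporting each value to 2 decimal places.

95.94 : 100.00 : 38.41 : 6.44 : 0.40

Element Zq pattern (n=2): 0.69305625 : 0.2788875 : 0.02805625
Chlorine pattern (n=2): 0.57395776 : 0.36728448 : 0.05875776
Convolve the two distributions (both contribute in 2-u steps):
  M: 0.69305625×0.57395776 = 0.397785
  M+2: 0.69305625×0.36728448 + 0.2788875×0.57395776 = 0.414618
  M+4: 0.69305625×0.05875776 + 0.2788875×0.36728448 + 0.02805625×0.57395776 = 0.159257
  M+6: 0.2788875×0.05875776 + 0.02805625×0.36728448 = 0.026691
  M+8: 0.02805625×0.05875776 = 0.001649
Scale to base peak (0.414618) = 100: 95.94 : 100.00 : 38.41 : 6.44 : 0.40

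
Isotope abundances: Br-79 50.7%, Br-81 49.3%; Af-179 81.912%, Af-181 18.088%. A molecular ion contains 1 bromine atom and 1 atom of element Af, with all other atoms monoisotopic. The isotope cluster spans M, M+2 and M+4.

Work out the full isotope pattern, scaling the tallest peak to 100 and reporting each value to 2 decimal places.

83.81 : 100.00 : 18.00

Bromine pattern (n=1): 0.5070 : 0.4930
Element Af pattern (n=1): 0.81912 : 0.18088
Convolve the two distributions (both contribute in 2-u steps):
  M: 0.5070×0.81912 = 0.415294
  M+2: 0.5070×0.18088 + 0.4930×0.81912 = 0.495532
  M+4: 0.4930×0.18088 = 0.089174
Scale to base peak (0.495532) = 100: 83.81 : 100.00 : 18.00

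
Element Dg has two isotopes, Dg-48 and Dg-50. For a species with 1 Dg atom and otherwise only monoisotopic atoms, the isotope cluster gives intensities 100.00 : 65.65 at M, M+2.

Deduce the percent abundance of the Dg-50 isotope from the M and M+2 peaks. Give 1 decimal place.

39.6%

Write p for the Dg-48 fraction. I(M+2)/I(M) = [C(1,1)·p^0·(1−p)] / p^1 = 1·(1−p)/p = 65.65/100.00 = 0.6565
(1−p)/p = 0.6565/1 = 0.6565  ⇒  p = 1/(1 + 0.6565) = 0.6037
Dg-48: 60.4%, Dg-50: 39.6%.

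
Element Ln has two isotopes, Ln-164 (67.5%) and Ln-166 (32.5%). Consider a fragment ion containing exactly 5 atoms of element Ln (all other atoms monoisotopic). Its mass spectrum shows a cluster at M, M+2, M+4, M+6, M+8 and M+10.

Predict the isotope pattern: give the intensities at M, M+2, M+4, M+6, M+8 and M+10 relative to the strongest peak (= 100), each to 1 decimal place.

41.5 : 100.0 : 96.3 : 46.4 : 11.2 : 1.1

Expanding (0.675 + 0.325)^5:
P(M) = 0.675^5 = 0.140126
P(M+2) = 5 × 0.675^4 × 0.325^1 = 0.337340
P(M+4) = 10 × 0.675^3 × 0.325^2 = 0.324846
P(M+6) = 10 × 0.675^2 × 0.325^3 = 0.156408
P(M+8) = 5 × 0.675^1 × 0.325^4 = 0.037654
P(M+10) = 0.325^5 = 0.003626
The M+2 peak is largest (0.337340); scaling to 100 gives 41.5 : 100.0 : 96.3 : 46.4 : 11.2 : 1.1.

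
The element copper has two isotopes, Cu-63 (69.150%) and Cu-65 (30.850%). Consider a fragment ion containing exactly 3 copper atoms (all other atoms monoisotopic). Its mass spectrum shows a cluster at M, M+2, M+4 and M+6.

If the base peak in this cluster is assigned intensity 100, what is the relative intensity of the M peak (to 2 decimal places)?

Binomial terms of (0.69150 + 0.30850)^3: M 0.3307, M+2 0.4425, M+4 0.1974, M+6 0.0294 → M+2 is the base peak.
P(M+2) = C(3,1) × 0.69150^2 × 0.30850^1 = 3 × 0.47817225 × 0.3085 = 0.442548 (base)
P(M) = C(3,0) × 0.69150^3 × 0.30850^0 = 1 × 0.33065611 × 1.0000 = 0.330656
Relative intensity = 0.330656 / 0.442548 × 100 = 74.72

74.72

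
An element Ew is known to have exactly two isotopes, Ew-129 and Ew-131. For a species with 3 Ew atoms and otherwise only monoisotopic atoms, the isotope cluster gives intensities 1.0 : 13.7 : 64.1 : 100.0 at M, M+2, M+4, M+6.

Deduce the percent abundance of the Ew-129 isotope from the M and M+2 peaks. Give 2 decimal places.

17.96%

Let p = fractional abundance of Ew-129. I(M+2)/I(M) = [C(3,1)·p^2·(1−p)] / p^3 = 3·(1−p)/p = 13.7/1.0 = 13.7000
(1−p)/p = 13.7000/3 = 4.5667  ⇒  p = 1/(1 + 4.5667) = 0.1796
Ew-129: 17.96%, Ew-131: 82.04%.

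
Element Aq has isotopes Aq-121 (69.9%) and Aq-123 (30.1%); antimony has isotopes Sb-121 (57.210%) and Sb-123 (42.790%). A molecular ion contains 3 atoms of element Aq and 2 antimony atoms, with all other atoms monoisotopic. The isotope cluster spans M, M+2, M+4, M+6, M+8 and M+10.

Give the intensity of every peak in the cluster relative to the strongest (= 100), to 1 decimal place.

Element Aq pattern (n=3): 0.3415321 : 0.4412067 : 0.1899903 : 0.0272709
Antimony pattern (n=2): 0.32729841 : 0.48960318 : 0.18309841
Convolve the two distributions (both contribute in 2-u steps):
  M: 0.3415321×0.32729841 = 0.111783
  M+2: 0.3415321×0.48960318 + 0.4412067×0.32729841 = 0.311621
  M+4: 0.3415321×0.18309841 + 0.4412067×0.48960318 + 0.1899903×0.32729841 = 0.340734
  M+6: 0.4412067×0.18309841 + 0.1899903×0.48960318 + 0.0272709×0.32729841 = 0.182730
  M+8: 0.1899903×0.18309841 + 0.0272709×0.48960318 = 0.048139
  M+10: 0.0272709×0.18309841 = 0.004993
Scale to base peak (0.340734) = 100: 32.8 : 91.5 : 100.0 : 53.6 : 14.1 : 1.5

32.8 : 91.5 : 100.0 : 53.6 : 14.1 : 1.5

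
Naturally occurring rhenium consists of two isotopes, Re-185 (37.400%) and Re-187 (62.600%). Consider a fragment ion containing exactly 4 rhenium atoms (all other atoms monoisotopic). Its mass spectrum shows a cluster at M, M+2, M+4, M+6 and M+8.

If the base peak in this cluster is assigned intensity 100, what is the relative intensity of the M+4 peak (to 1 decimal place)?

Term probabilities: M 0.0196, M+2 0.1310, M+4 0.3289, M+6 0.3670, M+8 0.1536. Base peak = M+6.
P(M+6) = C(4,3) × 0.37400^1 × 0.62600^3 = 4 × 0.3740 × 0.24531438 = 0.366990 (base)
P(M+4) = C(4,2) × 0.37400^2 × 0.62600^2 = 6 × 0.139876 × 0.391876 = 0.328884
Relative intensity = 0.328884 / 0.366990 × 100 = 89.6

89.6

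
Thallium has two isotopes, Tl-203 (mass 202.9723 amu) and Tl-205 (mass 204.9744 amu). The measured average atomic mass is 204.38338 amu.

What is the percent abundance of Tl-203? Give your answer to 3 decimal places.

Writing the weighted mean with unknown fraction x of Tl-203:
202.9723·x + 204.9744·(1 − x) = 204.38338
(202.9723 − 204.9744)·x = 204.38338 − 204.9744
x = -0.59102 / -2.0021 = 0.29520 → 29.520% Tl-203, 70.480% Tl-205.

29.520%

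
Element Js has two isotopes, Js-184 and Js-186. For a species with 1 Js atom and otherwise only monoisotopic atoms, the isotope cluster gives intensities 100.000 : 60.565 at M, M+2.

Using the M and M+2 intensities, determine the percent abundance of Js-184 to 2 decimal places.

Let p = fractional abundance of Js-184. I(M+2)/I(M) = [C(1,1)·p^0·(1−p)] / p^1 = 1·(1−p)/p = 60.565/100.000 = 0.6057
(1−p)/p = 0.6057/1 = 0.6057  ⇒  p = 1/(1 + 0.6057) = 0.6228
Js-184: 62.28%, Js-186: 37.72%.

62.28%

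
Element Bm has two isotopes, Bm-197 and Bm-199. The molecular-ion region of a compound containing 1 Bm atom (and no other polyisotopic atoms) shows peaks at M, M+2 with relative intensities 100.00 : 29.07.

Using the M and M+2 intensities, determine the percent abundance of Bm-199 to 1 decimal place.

Write p for the Bm-197 fraction. I(M+2)/I(M) = [C(1,1)·p^0·(1−p)] / p^1 = 1·(1−p)/p = 29.07/100.00 = 0.2907
(1−p)/p = 0.2907/1 = 0.2907  ⇒  p = 1/(1 + 0.2907) = 0.7748
Bm-197: 77.5%, Bm-199: 22.5%.

22.5%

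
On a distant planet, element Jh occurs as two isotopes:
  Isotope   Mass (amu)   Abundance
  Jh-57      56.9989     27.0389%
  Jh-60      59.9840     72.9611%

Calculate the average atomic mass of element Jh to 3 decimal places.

59.177 amu

Ar = Σ fᵢ·mᵢ = 0.270389 × 56.9989 + 0.729611 × 59.9840
= 15.41188 + 43.76499 = 59.17687 amu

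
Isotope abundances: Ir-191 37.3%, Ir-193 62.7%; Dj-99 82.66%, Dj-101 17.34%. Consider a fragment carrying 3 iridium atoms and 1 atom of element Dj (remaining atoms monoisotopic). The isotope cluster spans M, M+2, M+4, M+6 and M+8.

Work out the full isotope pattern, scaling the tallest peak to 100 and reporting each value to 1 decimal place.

10.5 : 55.1 : 100.0 : 68.5 : 10.5

Iridium pattern (n=3): 0.05189512 : 0.26170165 : 0.43991135 : 0.24649188
Element Dj pattern (n=1): 0.8266 : 0.1734
Convolve the two distributions (both contribute in 2-u steps):
  M: 0.05189512×0.8266 = 0.042897
  M+2: 0.05189512×0.1734 + 0.26170165×0.8266 = 0.225321
  M+4: 0.26170165×0.1734 + 0.43991135×0.8266 = 0.409010
  M+6: 0.43991135×0.1734 + 0.24649188×0.8266 = 0.280031
  M+8: 0.24649188×0.1734 = 0.042742
Scale to base peak (0.409010) = 100: 10.5 : 55.1 : 100.0 : 68.5 : 10.5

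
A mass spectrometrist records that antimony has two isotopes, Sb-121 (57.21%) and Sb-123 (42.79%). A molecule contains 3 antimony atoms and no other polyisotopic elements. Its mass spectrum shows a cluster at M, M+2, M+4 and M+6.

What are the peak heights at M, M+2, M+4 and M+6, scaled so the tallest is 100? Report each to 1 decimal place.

44.6 : 100.0 : 74.8 : 18.6

Each Sb atom is independently Sb-121 (p = 0.5721) or Sb-123 (q = 0.4279); the cluster is the binomial expansion (p + q)^3.
P(M) = 0.5721^3 = 0.187247
P(M+2) = 3 × 0.5721^2 × 0.4279^1 = 0.420153
P(M+4) = 3 × 0.5721^1 × 0.4279^2 = 0.314252
P(M+6) = 0.4279^3 = 0.078348
The M+2 peak is largest (0.420153); scaling to 100 gives 44.6 : 100.0 : 74.8 : 18.6.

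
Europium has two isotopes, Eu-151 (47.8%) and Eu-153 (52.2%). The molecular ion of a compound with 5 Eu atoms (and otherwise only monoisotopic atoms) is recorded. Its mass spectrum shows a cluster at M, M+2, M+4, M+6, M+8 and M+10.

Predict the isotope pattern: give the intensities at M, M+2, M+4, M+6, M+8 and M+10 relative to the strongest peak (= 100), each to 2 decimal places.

Each Eu atom is independently Eu-151 (p = 0.478) or Eu-153 (q = 0.522); the cluster is the binomial expansion (p + q)^5.
P(M) = 0.478^5 = 0.024954
P(M+2) = 5 × 0.478^4 × 0.522^1 = 0.136255
P(M+4) = 10 × 0.478^3 × 0.522^2 = 0.297594
P(M+6) = 10 × 0.478^2 × 0.522^3 = 0.324988
P(M+8) = 5 × 0.478^1 × 0.522^4 = 0.177452
P(M+10) = 0.522^5 = 0.038757
The M+6 peak is largest (0.324988); scaling to 100 gives 7.68 : 41.93 : 91.57 : 100.00 : 54.60 : 11.93.

7.68 : 41.93 : 91.57 : 100.00 : 54.60 : 11.93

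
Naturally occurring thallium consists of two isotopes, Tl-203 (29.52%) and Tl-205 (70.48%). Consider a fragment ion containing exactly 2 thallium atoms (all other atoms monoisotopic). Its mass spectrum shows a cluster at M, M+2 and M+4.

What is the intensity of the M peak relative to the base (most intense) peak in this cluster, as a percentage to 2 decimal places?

17.54%

(0.2952 + 0.7048)^2 gives M 0.0871, M+2 0.4161, M+4 0.4967; the largest is M+4.
P(M+4) = C(2,2) × 0.2952^0 × 0.7048^2 = 1 × 1.0000 × 0.49674304 = 0.496743 (base)
P(M) = C(2,0) × 0.2952^2 × 0.7048^0 = 1 × 0.08714304 × 1.0000 = 0.087143
Relative intensity = 0.087143 / 0.496743 × 100 = 17.54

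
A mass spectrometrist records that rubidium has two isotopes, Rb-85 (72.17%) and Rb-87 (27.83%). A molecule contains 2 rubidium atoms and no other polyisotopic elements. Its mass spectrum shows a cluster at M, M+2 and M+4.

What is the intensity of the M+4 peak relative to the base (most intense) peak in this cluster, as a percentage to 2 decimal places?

14.87%

Term probabilities: M 0.5209, M+2 0.4017, M+4 0.0775. Base peak = M.
P(M) = C(2,0) × 0.7217^2 × 0.2783^0 = 1 × 0.52085089 × 1.0000 = 0.520851 (base)
P(M+4) = C(2,2) × 0.7217^0 × 0.2783^2 = 1 × 1.0000 × 0.07745089 = 0.077451
Relative intensity = 0.077451 / 0.520851 × 100 = 14.87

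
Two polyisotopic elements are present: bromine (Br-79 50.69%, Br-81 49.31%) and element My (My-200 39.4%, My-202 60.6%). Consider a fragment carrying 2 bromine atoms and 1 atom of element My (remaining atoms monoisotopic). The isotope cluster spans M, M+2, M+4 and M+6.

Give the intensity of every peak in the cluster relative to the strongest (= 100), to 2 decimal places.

Bromine pattern (n=2): 0.25694761 : 0.49990478 : 0.24314761
Element My pattern (n=1): 0.3940 : 0.6060
Convolve the two distributions (both contribute in 2-u steps):
  M: 0.25694761×0.3940 = 0.101237
  M+2: 0.25694761×0.6060 + 0.49990478×0.3940 = 0.352673
  M+4: 0.49990478×0.6060 + 0.24314761×0.3940 = 0.398742
  M+6: 0.24314761×0.6060 = 0.147347
Scale to base peak (0.398742) = 100: 25.39 : 88.45 : 100.00 : 36.95

25.39 : 88.45 : 100.00 : 36.95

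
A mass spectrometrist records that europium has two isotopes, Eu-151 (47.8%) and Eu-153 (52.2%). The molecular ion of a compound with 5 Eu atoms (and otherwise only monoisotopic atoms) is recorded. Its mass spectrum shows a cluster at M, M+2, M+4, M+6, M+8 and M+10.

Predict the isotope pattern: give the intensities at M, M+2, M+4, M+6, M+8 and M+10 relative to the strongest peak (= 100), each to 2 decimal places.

7.68 : 41.93 : 91.57 : 100.00 : 54.60 : 11.93

Each Eu atom is independently Eu-151 (p = 0.478) or Eu-153 (q = 0.522); the cluster is the binomial expansion (p + q)^5.
P(M) = 0.478^5 = 0.024954
P(M+2) = 5 × 0.478^4 × 0.522^1 = 0.136255
P(M+4) = 10 × 0.478^3 × 0.522^2 = 0.297594
P(M+6) = 10 × 0.478^2 × 0.522^3 = 0.324988
P(M+8) = 5 × 0.478^1 × 0.522^4 = 0.177452
P(M+10) = 0.522^5 = 0.038757
The M+6 peak is largest (0.324988); scaling to 100 gives 7.68 : 41.93 : 91.57 : 100.00 : 54.60 : 11.93.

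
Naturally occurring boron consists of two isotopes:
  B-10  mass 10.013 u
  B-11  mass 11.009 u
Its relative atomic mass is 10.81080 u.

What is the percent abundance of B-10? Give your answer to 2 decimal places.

With x = fraction of B-10 (so B-11 is 1 − x):
10.013·x + 11.009·(1 − x) = 10.81080
(10.013 − 11.009)·x = 10.81080 − 11.009
x = -0.19820 / -0.996 = 0.19900 → 19.90% B-10, 80.10% B-11.

19.90%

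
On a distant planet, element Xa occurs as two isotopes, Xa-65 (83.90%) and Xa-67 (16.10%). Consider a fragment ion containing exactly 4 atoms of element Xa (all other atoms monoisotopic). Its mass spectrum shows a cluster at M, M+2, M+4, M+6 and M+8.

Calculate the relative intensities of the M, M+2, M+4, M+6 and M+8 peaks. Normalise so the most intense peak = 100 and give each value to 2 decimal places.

Expanding (0.8390 + 0.1610)^4:
P(M) = 0.8390^4 = 0.495505
P(M+2) = 4 × 0.8390^3 × 0.1610^1 = 0.380340
P(M+4) = 6 × 0.8390^2 × 0.1610^2 = 0.109478
P(M+6) = 4 × 0.8390^1 × 0.1610^3 = 0.014006
P(M+8) = 0.1610^4 = 0.000672
The M peak is largest (0.495505); scaling to 100 gives 100.00 : 76.76 : 22.09 : 2.83 : 0.14.

100.00 : 76.76 : 22.09 : 2.83 : 0.14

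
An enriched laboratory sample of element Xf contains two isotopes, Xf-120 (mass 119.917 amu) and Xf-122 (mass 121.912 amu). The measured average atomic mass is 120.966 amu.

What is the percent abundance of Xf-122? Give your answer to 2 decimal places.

Writing the weighted mean with unknown fraction x of Xf-120:
119.917·x + 121.912·(1 − x) = 120.966
(119.917 − 121.912)·x = 120.966 − 121.912
x = -0.946 / -1.995 = 0.47419 → 47.42% Xf-120, 52.58% Xf-122.

52.58%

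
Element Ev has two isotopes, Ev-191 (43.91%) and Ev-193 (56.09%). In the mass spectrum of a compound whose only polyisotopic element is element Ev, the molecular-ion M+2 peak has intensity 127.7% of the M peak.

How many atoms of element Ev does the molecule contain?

1

For n independent Ev atoms, I(M+2)/I(M) = n · (abundance Ev-193) / (abundance Ev-191) = n · 0.5609/0.4391.
n = 1.277 × 0.4391/0.5609 = 1.00 ≈ 1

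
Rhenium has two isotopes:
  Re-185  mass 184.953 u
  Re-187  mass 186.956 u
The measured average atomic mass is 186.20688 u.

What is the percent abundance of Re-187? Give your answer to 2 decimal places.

With x = fraction of Re-185 (so Re-187 is 1 − x):
184.953·x + 186.956·(1 − x) = 186.20688
(184.953 − 186.956)·x = 186.20688 − 186.956
x = -0.74912 / -2.003 = 0.37400 → 37.40% Re-185, 62.60% Re-187.

62.60%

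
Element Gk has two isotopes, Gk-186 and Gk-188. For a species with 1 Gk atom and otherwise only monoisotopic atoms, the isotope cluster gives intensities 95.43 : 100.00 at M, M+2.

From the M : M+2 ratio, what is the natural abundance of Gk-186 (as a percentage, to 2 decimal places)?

48.83%

Write p for the Gk-186 fraction. I(M+2)/I(M) = [C(1,1)·p^0·(1−p)] / p^1 = 1·(1−p)/p = 100.00/95.43 = 1.0479
(1−p)/p = 1.0479/1 = 1.0479  ⇒  p = 1/(1 + 1.0479) = 0.4883
Gk-186: 48.83%, Gk-188: 51.17%.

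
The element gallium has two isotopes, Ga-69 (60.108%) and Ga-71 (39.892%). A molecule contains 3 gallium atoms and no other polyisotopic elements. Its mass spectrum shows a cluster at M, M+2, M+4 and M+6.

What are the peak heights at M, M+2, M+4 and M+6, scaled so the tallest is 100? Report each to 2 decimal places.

50.23 : 100.00 : 66.37 : 14.68

Each Ga atom is independently Ga-69 (p = 0.60108) or Ga-71 (q = 0.39892); the cluster is the binomial expansion (p + q)^3.
P(M) = 0.60108^3 = 0.217169
P(M+2) = 3 × 0.60108^2 × 0.39892^1 = 0.432386
P(M+4) = 3 × 0.60108^1 × 0.39892^2 = 0.286963
P(M+6) = 0.39892^3 = 0.063483
The M+2 peak is largest (0.432386); scaling to 100 gives 50.23 : 100.00 : 66.37 : 14.68.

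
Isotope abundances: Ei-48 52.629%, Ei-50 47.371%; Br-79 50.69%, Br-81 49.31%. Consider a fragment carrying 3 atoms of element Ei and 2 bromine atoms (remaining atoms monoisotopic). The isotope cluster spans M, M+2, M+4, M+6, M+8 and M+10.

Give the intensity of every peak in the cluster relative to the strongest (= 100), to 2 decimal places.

11.59 : 53.83 : 100.00 : 92.85 : 43.09 : 8.00

Element Ei pattern (n=3): 0.14577242 : 0.39362624 : 0.35430027 : 0.10630108
Bromine pattern (n=2): 0.25694761 : 0.49990478 : 0.24314761
Convolve the two distributions (both contribute in 2-u steps):
  M: 0.14577242×0.25694761 = 0.037456
  M+2: 0.14577242×0.49990478 + 0.39362624×0.25694761 = 0.174014
  M+4: 0.14577242×0.24314761 + 0.39362624×0.49990478 + 0.35430027×0.25694761 = 0.323256
  M+6: 0.39362624×0.24314761 + 0.35430027×0.49990478 + 0.10630108×0.25694761 = 0.300139
  M+8: 0.35430027×0.24314761 + 0.10630108×0.49990478 = 0.139288
  M+10: 0.10630108×0.24314761 = 0.025847
Scale to base peak (0.323256) = 100: 11.59 : 53.83 : 100.00 : 92.85 : 43.09 : 8.00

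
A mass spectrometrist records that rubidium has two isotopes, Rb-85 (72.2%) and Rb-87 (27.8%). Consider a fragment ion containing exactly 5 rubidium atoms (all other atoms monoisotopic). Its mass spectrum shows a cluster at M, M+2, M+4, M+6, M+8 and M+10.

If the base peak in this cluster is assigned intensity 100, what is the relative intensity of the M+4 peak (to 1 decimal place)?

77.0

Binomial terms of (0.722 + 0.278)^5: M 0.1962, M+2 0.3777, M+4 0.2909, M+6 0.1120, M+8 0.0216, M+10 0.0017 → M+2 is the base peak.
P(M+2) = C(5,1) × 0.722^4 × 0.278^1 = 5 × 0.27173701 × 0.2780 = 0.377714 (base)
P(M+4) = C(5,2) × 0.722^3 × 0.278^2 = 10 × 0.37636705 × 0.077284 = 0.290872
Relative intensity = 0.290872 / 0.377714 × 100 = 77.0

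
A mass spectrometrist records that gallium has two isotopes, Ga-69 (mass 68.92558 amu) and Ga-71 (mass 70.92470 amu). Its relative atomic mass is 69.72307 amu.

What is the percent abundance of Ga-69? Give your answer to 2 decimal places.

60.11%

Let x be the fractional abundance of Ga-69; then Ga-71 has abundance 1 − x.
68.92558·x + 70.92470·(1 − x) = 69.72307
(68.92558 − 70.92470)·x = 69.72307 − 70.92470
x = -1.20163 / -1.99912 = 0.60108 → 60.11% Ga-69, 39.89% Ga-71.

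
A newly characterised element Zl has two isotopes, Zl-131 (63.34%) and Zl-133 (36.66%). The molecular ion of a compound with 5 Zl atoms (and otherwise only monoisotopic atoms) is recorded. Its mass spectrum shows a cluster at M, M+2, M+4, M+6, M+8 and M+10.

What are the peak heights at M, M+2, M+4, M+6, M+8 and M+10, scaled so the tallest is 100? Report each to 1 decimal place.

29.9 : 86.4 : 100.0 : 57.9 : 16.7 : 1.9

Expanding (0.6334 + 0.3666)^5:
P(M) = 0.6334^5 = 0.101951
P(M+2) = 5 × 0.6334^4 × 0.3666^1 = 0.295036
P(M+4) = 10 × 0.6334^3 × 0.3666^2 = 0.341522
P(M+6) = 10 × 0.6334^2 × 0.3666^3 = 0.197667
P(M+8) = 5 × 0.6334^1 × 0.3666^4 = 0.057203
P(M+10) = 0.3666^5 = 0.006622
The M+4 peak is largest (0.341522); scaling to 100 gives 29.9 : 86.4 : 100.0 : 57.9 : 16.7 : 1.9.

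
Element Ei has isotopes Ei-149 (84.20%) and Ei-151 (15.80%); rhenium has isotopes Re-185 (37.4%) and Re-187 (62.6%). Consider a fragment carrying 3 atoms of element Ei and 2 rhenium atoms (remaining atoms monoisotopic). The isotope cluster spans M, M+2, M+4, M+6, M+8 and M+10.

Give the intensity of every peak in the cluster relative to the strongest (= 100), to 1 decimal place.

20.9 : 81.6 : 100.0 : 40.4 : 6.6 : 0.4

Element Ei pattern (n=3): 0.59694769 : 0.33604894 : 0.06305906 : 0.00394431
Rhenium pattern (n=2): 0.139876 : 0.468248 : 0.391876
Convolve the two distributions (both contribute in 2-u steps):
  M: 0.59694769×0.139876 = 0.083499
  M+2: 0.59694769×0.468248 + 0.33604894×0.139876 = 0.326525
  M+4: 0.59694769×0.391876 + 0.33604894×0.468248 + 0.06305906×0.139876 = 0.400104
  M+6: 0.33604894×0.391876 + 0.06305906×0.468248 + 0.00394431×0.139876 = 0.161769
  M+8: 0.06305906×0.391876 + 0.00394431×0.468248 = 0.026558
  M+10: 0.00394431×0.391876 = 0.001546
Scale to base peak (0.400104) = 100: 20.9 : 81.6 : 100.0 : 40.4 : 6.6 : 0.4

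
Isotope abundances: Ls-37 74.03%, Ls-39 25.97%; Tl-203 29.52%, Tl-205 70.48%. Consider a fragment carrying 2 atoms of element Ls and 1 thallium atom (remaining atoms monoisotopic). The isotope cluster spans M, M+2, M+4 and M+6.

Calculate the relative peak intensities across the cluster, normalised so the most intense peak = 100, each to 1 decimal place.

Element Ls pattern (n=2): 0.54804409 : 0.38451182 : 0.06744409
Thallium pattern (n=1): 0.2952 : 0.7048
Convolve the two distributions (both contribute in 2-u steps):
  M: 0.54804409×0.2952 = 0.161783
  M+2: 0.54804409×0.7048 + 0.38451182×0.2952 = 0.499769
  M+4: 0.38451182×0.7048 + 0.06744409×0.2952 = 0.290913
  M+6: 0.06744409×0.7048 = 0.047535
Scale to base peak (0.499769) = 100: 32.4 : 100.0 : 58.2 : 9.5

32.4 : 100.0 : 58.2 : 9.5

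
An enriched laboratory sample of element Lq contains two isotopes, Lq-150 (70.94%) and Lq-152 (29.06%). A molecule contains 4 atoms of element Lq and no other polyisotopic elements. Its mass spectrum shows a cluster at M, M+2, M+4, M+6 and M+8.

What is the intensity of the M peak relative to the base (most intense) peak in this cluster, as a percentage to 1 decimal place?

Term probabilities: M 0.2533, M+2 0.4150, M+4 0.2550, M+6 0.0696, M+8 0.0071. Base peak = M+2.
P(M+2) = C(4,1) × 0.7094^3 × 0.2906^1 = 4 × 0.35700439 × 0.2906 = 0.414982 (base)
P(M) = C(4,0) × 0.7094^4 × 0.2906^0 = 1 × 0.25325891 × 1.0000 = 0.253259
Relative intensity = 0.253259 / 0.414982 × 100 = 61.0

61.0%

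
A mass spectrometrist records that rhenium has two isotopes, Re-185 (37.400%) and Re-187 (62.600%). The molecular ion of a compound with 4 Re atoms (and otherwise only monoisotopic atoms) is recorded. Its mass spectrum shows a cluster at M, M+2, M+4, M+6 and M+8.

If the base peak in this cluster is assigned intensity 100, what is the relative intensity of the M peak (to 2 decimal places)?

Term probabilities: M 0.0196, M+2 0.1310, M+4 0.3289, M+6 0.3670, M+8 0.1536. Base peak = M+6.
P(M+6) = C(4,3) × 0.37400^1 × 0.62600^3 = 4 × 0.3740 × 0.24531438 = 0.366990 (base)
P(M) = C(4,0) × 0.37400^4 × 0.62600^0 = 1 × 0.0195653 × 1.0000 = 0.019565
Relative intensity = 0.019565 / 0.366990 × 100 = 5.33

5.33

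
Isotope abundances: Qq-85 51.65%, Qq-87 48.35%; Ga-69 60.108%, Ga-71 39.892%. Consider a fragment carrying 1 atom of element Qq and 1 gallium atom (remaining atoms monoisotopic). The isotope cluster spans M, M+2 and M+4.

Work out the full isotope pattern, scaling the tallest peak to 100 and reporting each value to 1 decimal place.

Element Qq pattern (n=1): 0.5165 : 0.4835
Gallium pattern (n=1): 0.60108 : 0.39892
Convolve the two distributions (both contribute in 2-u steps):
  M: 0.5165×0.60108 = 0.310458
  M+2: 0.5165×0.39892 + 0.4835×0.60108 = 0.496664
  M+4: 0.4835×0.39892 = 0.192878
Scale to base peak (0.496664) = 100: 62.5 : 100.0 : 38.8

62.5 : 100.0 : 38.8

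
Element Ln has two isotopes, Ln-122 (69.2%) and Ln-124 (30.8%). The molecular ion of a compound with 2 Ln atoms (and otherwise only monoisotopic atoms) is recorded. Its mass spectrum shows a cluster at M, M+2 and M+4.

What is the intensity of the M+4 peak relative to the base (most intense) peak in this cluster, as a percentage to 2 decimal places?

19.81%

Binomial terms of (0.692 + 0.308)^2: M 0.4789, M+2 0.4263, M+4 0.0949 → M is the base peak.
P(M) = C(2,0) × 0.692^2 × 0.308^0 = 1 × 0.478864 × 1.0000 = 0.478864 (base)
P(M+4) = C(2,2) × 0.692^0 × 0.308^2 = 1 × 1.0000 × 0.094864 = 0.094864
Relative intensity = 0.094864 / 0.478864 × 100 = 19.81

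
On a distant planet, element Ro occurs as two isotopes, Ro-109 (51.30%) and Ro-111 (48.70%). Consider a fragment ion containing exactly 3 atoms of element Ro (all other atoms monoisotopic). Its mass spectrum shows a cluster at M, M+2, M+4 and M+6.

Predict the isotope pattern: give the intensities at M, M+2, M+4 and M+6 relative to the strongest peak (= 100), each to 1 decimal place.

The 3 Ro atoms are independent, so intensities follow the terms of (0.5130 + 0.4870)^3.
P(M) = 0.5130^3 = 0.135006
P(M+2) = 3 × 0.5130^2 × 0.4870^1 = 0.384490
P(M+4) = 3 × 0.5130^1 × 0.4870^2 = 0.365003
P(M+6) = 0.4870^3 = 0.115501
The M+2 peak is largest (0.384490); scaling to 100 gives 35.1 : 100.0 : 94.9 : 30.0.

35.1 : 100.0 : 94.9 : 30.0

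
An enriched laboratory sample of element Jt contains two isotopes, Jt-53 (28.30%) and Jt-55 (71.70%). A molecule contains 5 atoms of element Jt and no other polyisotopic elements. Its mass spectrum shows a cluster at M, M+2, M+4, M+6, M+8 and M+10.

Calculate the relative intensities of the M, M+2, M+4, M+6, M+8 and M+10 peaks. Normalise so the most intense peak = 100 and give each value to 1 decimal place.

0.5 : 6.1 : 31.2 : 78.9 : 100.0 : 50.7

Expanding (0.2830 + 0.7170)^5:
P(M) = 0.2830^5 = 0.001815
P(M+2) = 5 × 0.2830^4 × 0.7170^1 = 0.022995
P(M+4) = 10 × 0.2830^3 × 0.7170^2 = 0.116519
P(M+6) = 10 × 0.2830^2 × 0.7170^3 = 0.295210
P(M+8) = 5 × 0.2830^1 × 0.7170^4 = 0.373967
P(M+10) = 0.7170^5 = 0.189494
The M+8 peak is largest (0.373967); scaling to 100 gives 0.5 : 6.1 : 31.2 : 78.9 : 100.0 : 50.7.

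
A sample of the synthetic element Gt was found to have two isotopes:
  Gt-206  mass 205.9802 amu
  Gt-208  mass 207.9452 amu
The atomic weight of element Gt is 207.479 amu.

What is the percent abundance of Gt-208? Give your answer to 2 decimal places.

Writing the weighted mean with unknown fraction x of Gt-206:
205.9802·x + 207.9452·(1 − x) = 207.479
(205.9802 − 207.9452)·x = 207.479 − 207.9452
x = -0.4662 / -1.9650 = 0.23725 → 23.73% Gt-206, 76.27% Gt-208.

76.27%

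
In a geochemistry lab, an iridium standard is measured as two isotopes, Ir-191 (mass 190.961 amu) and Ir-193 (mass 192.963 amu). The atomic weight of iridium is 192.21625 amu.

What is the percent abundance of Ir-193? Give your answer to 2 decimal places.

Writing the weighted mean with unknown fraction x of Ir-191:
190.961·x + 192.963·(1 − x) = 192.21625
(190.961 − 192.963)·x = 192.21625 − 192.963
x = -0.74675 / -2.002 = 0.37300 → 37.30% Ir-191, 62.70% Ir-193.

62.70%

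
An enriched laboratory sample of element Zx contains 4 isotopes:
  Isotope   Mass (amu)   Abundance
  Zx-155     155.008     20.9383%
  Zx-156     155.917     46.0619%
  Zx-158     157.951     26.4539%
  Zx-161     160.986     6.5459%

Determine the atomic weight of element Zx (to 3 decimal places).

Ar = Σ fᵢ·mᵢ = 0.209383 × 155.008 + 0.460619 × 155.917 + 0.264539 × 157.951 + 0.065459 × 160.986
= 32.4560 + 71.8183 + 41.7842 + 10.5380 = 156.5965 amu

156.597 amu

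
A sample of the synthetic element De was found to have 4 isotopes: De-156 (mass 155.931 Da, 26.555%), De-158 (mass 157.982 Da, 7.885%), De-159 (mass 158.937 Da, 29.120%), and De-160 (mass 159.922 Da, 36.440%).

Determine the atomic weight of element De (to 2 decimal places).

Average mass = Σ (abundance × isotope mass) = 0.26555 × 155.931 + 0.07885 × 157.982 + 0.29120 × 158.937 + 0.36440 × 159.922
= 41.4075 + 12.4569 + 46.2825 + 58.2756 = 158.4225 Da

158.42 Da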